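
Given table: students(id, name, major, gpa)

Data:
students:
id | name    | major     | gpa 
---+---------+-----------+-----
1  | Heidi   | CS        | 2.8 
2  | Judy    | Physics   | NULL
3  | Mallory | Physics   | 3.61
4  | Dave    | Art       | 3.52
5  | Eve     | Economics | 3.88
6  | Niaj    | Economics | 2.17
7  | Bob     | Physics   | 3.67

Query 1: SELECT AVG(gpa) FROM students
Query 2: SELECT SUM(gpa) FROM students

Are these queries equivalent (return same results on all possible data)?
No, not equivalent

Query 1 returns: [(3.275,)]
Query 2 returns: [(19.65,)]

Reason: AVG vs SUM give different aggregate values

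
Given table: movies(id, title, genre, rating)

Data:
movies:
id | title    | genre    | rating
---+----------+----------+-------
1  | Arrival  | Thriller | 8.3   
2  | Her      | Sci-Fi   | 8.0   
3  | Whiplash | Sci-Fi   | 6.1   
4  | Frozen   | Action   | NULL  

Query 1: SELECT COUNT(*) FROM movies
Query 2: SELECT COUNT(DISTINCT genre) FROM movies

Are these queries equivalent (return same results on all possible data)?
No, not equivalent

Query 1 returns: [(4,)]
Query 2 returns: [(3,)]

Reason: COUNT(*) counts rows, COUNT(DISTINCT genre) counts unique genres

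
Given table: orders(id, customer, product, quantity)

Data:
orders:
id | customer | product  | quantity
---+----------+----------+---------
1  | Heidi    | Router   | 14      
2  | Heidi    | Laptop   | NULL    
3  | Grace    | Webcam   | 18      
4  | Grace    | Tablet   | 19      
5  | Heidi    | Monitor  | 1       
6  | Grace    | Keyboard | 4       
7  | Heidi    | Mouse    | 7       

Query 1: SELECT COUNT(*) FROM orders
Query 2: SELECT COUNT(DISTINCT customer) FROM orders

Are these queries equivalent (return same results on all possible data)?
No, not equivalent

Query 1 returns: [(7,)]
Query 2 returns: [(2,)]

Reason: COUNT(*) counts rows, COUNT(DISTINCT customer) counts unique customers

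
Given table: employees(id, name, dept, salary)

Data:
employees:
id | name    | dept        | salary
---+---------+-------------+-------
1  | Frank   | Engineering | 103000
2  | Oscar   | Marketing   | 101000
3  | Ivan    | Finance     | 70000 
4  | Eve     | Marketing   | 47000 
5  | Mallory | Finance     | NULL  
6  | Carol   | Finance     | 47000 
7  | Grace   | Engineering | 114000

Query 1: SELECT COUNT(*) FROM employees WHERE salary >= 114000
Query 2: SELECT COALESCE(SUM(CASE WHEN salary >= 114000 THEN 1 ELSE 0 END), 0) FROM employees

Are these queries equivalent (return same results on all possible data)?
Yes, equivalent

Both queries return: [(1,)]

Reason: COUNT with WHERE vs conditional SUM (COALESCE handles empty-table NULL)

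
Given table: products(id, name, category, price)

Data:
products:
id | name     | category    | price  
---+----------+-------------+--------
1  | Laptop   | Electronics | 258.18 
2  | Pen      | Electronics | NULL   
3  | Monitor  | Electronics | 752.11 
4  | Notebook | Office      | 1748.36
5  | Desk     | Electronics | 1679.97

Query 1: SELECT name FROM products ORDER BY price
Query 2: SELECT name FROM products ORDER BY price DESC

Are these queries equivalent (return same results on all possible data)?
No, not equivalent

Query 1 returns: [('Pen',), ('Laptop',), ('Monitor',), ('Desk',), ('Notebook',)]
Query 2 returns: [('Notebook',), ('Desk',), ('Monitor',), ('Laptop',), ('Pen',)]

Reason: ASC vs DESC gives opposite ordering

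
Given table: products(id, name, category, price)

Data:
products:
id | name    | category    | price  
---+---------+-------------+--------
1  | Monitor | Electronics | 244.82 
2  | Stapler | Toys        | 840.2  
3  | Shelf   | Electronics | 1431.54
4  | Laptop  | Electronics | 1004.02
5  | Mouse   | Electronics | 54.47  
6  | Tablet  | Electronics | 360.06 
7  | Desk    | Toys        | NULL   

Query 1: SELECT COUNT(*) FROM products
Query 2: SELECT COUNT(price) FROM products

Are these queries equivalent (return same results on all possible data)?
No, not equivalent

Query 1 returns: [(7,)]
Query 2 returns: [(6,)]

Reason: COUNT(*) includes NULLs, COUNT(column) excludes them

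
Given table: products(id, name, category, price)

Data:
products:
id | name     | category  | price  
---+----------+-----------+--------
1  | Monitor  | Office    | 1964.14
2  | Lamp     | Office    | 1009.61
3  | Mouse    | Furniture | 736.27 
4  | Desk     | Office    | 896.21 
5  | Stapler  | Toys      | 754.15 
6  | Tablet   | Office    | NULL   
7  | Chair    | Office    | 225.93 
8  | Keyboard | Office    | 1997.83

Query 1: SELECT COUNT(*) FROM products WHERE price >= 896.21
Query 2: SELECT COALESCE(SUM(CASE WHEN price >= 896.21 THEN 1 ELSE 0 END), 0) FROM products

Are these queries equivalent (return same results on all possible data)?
Yes, equivalent

Both queries return: [(4,)]

Reason: COUNT with WHERE vs conditional SUM (COALESCE handles empty-table NULL)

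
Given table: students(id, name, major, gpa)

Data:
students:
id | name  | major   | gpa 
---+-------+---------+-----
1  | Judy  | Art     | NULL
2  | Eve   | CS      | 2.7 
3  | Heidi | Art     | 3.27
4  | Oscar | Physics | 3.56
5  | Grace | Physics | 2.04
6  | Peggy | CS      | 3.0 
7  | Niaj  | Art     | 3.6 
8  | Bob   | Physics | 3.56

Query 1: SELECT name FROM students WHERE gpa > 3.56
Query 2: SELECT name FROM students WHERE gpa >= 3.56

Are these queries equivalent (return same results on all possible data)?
No, not equivalent

Query 1 returns: [('Niaj',)]
Query 2 returns: [('Oscar',), ('Niaj',), ('Bob',)]

Reason: > vs >= gives different results when gpa = 3.56 exists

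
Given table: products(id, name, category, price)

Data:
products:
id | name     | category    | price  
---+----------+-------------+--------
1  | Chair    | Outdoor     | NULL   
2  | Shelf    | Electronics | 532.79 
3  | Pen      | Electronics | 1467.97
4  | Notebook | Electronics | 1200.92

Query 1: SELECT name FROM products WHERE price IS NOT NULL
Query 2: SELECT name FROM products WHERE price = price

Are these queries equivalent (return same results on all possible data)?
Yes, equivalent

Both queries return: [('Notebook',), ('Pen',), ('Shelf',)]

Reason: IS NOT NULL vs self-equality (both exclude NULLs)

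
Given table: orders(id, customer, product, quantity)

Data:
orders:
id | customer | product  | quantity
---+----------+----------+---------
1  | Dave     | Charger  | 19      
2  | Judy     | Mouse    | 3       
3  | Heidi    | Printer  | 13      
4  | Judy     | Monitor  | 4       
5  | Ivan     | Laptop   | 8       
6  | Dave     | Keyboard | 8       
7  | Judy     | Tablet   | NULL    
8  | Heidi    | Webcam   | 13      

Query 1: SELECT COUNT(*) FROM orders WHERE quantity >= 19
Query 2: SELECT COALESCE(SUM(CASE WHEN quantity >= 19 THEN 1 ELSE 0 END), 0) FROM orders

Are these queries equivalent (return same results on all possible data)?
Yes, equivalent

Both queries return: [(1,)]

Reason: COUNT with WHERE vs conditional SUM (COALESCE handles empty-table NULL)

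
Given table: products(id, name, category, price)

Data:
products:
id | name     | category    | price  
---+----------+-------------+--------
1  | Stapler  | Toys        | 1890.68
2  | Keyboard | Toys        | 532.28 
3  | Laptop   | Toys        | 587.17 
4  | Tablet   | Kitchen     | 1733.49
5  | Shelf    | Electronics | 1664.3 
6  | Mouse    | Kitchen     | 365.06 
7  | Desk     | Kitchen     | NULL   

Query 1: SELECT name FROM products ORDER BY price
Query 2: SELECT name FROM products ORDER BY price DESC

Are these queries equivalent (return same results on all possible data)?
No, not equivalent

Query 1 returns: [('Desk',), ('Mouse',), ('Keyboard',), ('Laptop',), ('Shelf',), ('Tablet',), ('Stapler',)]
Query 2 returns: [('Stapler',), ('Tablet',), ('Shelf',), ('Laptop',), ('Keyboard',), ('Mouse',), ('Desk',)]

Reason: ASC vs DESC gives opposite ordering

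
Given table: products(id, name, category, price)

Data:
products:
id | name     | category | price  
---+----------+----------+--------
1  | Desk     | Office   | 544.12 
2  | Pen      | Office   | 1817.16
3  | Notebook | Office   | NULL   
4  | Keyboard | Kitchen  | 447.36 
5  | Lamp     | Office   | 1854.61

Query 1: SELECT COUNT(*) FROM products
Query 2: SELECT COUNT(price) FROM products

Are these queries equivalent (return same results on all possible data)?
No, not equivalent

Query 1 returns: [(5,)]
Query 2 returns: [(4,)]

Reason: COUNT(*) includes NULLs, COUNT(column) excludes them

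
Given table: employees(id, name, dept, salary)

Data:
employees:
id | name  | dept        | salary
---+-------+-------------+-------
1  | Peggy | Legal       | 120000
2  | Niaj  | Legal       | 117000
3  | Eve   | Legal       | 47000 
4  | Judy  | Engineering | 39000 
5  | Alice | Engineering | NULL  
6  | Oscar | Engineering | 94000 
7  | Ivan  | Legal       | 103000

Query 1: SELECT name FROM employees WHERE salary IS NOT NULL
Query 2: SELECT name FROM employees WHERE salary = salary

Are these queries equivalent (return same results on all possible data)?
Yes, equivalent

Both queries return: [('Eve',), ('Ivan',), ('Judy',), ('Niaj',), ('Oscar',), ('Peggy',)]

Reason: IS NOT NULL vs self-equality (both exclude NULLs)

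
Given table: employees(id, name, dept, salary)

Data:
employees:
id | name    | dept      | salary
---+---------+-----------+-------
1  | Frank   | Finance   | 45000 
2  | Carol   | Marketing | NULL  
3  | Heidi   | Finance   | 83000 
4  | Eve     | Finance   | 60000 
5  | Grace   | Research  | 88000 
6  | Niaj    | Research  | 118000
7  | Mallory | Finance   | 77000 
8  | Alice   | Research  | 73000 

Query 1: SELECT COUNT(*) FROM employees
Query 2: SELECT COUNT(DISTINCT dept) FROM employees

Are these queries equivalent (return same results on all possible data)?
No, not equivalent

Query 1 returns: [(8,)]
Query 2 returns: [(3,)]

Reason: COUNT(*) counts rows, COUNT(DISTINCT dept) counts unique depts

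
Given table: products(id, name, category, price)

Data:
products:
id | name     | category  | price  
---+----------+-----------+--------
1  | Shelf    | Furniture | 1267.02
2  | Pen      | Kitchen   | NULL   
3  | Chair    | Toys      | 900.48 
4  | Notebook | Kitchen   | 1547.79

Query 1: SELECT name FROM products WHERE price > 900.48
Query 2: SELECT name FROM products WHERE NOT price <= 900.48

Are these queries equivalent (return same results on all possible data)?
Yes, equivalent

Both queries return: [('Notebook',), ('Shelf',)]

Reason: Both filter price > 900.48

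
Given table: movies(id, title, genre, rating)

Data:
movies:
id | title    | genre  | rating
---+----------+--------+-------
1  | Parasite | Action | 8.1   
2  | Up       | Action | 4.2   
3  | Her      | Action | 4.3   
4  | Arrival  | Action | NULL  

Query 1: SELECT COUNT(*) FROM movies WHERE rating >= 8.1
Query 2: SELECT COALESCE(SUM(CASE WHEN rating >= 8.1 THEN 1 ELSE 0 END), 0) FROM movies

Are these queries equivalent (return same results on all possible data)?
Yes, equivalent

Both queries return: [(1,)]

Reason: COUNT with WHERE vs conditional SUM (COALESCE handles empty-table NULL)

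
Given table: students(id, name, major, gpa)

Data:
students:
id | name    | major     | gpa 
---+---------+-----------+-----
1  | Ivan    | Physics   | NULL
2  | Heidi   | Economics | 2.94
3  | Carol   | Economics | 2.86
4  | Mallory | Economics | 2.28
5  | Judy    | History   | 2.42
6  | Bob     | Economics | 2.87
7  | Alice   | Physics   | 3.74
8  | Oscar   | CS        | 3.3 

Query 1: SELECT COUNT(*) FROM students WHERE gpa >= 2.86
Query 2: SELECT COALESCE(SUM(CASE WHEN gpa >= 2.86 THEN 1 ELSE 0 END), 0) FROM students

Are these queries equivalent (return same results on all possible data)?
Yes, equivalent

Both queries return: [(5,)]

Reason: COUNT with WHERE vs conditional SUM (COALESCE handles empty-table NULL)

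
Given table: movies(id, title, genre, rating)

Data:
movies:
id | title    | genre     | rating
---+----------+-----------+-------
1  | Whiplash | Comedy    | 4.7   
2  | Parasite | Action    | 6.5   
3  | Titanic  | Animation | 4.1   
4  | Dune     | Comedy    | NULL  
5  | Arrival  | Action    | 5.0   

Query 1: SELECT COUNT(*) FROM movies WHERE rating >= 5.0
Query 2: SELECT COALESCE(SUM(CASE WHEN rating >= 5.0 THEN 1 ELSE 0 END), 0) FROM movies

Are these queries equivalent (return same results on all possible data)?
Yes, equivalent

Both queries return: [(2,)]

Reason: COUNT with WHERE vs conditional SUM (COALESCE handles empty-table NULL)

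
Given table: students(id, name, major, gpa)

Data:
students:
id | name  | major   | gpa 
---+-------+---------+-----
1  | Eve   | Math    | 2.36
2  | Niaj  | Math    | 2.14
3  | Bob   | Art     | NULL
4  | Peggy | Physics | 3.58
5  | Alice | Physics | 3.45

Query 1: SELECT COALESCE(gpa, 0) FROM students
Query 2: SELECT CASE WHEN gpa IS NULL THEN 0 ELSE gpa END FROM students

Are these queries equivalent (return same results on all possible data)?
Yes, equivalent

Both queries return: [(0,), (2.14,), (2.36,), (3.45,), (3.58,)]

Reason: COALESCE vs CASE for NULL handling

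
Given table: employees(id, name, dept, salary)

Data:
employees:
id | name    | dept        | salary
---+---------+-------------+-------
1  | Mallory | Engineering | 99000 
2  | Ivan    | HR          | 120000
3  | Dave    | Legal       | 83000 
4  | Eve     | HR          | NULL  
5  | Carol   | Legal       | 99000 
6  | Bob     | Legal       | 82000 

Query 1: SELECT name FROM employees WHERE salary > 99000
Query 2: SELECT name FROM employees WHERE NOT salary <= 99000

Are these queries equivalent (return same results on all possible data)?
Yes, equivalent

Both queries return: [('Ivan',)]

Reason: Both filter salary > 99000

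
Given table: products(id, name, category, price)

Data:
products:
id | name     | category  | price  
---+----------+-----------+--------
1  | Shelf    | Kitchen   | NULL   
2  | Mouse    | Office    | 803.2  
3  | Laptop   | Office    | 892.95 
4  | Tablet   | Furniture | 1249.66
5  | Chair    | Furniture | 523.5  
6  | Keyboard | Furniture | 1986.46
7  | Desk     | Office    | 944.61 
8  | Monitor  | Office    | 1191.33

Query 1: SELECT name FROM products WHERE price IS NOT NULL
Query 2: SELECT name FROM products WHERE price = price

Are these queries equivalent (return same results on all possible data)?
Yes, equivalent

Both queries return: [('Chair',), ('Desk',), ('Keyboard',), ('Laptop',), ('Monitor',), ('Mouse',), ('Tablet',)]

Reason: IS NOT NULL vs self-equality (both exclude NULLs)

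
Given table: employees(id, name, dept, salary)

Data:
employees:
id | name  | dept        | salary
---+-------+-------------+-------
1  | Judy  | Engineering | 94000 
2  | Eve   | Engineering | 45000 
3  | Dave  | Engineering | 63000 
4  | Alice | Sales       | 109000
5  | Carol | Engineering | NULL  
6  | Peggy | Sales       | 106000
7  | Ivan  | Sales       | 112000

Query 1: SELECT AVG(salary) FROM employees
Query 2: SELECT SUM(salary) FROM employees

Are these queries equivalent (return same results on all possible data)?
No, not equivalent

Query 1 returns: [(88166.66666666667,)]
Query 2 returns: [(529000,)]

Reason: AVG vs SUM give different aggregate values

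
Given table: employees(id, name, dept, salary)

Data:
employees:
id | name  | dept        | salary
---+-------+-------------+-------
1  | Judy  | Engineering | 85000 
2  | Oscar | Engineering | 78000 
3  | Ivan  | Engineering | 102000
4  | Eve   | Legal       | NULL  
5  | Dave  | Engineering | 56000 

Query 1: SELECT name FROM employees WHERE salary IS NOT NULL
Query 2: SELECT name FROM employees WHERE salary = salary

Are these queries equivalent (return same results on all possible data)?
Yes, equivalent

Both queries return: [('Dave',), ('Ivan',), ('Judy',), ('Oscar',)]

Reason: IS NOT NULL vs self-equality (both exclude NULLs)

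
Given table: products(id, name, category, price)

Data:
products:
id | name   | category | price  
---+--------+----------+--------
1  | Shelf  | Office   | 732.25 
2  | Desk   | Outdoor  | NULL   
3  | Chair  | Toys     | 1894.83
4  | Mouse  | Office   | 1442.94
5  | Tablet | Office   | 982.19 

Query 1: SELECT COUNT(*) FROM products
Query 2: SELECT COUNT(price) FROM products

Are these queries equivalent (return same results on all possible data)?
No, not equivalent

Query 1 returns: [(5,)]
Query 2 returns: [(4,)]

Reason: COUNT(*) includes NULLs, COUNT(column) excludes them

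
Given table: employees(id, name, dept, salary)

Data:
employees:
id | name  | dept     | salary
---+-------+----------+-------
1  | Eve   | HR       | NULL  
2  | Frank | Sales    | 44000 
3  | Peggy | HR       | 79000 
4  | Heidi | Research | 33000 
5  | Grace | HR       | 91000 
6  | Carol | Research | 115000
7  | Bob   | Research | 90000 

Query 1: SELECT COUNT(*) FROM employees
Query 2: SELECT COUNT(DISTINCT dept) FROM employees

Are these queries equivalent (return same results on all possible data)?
No, not equivalent

Query 1 returns: [(7,)]
Query 2 returns: [(3,)]

Reason: COUNT(*) counts rows, COUNT(DISTINCT dept) counts unique depts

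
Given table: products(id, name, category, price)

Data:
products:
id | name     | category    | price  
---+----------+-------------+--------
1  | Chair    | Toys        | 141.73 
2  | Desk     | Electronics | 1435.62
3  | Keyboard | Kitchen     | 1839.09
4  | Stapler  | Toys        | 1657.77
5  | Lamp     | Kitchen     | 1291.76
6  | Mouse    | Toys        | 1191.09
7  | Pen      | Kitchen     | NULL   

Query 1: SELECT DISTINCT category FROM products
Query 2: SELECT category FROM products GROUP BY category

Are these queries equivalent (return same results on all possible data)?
Yes, equivalent

Both queries return: [('Electronics',), ('Kitchen',), ('Toys',)]

Reason: Both get unique categorys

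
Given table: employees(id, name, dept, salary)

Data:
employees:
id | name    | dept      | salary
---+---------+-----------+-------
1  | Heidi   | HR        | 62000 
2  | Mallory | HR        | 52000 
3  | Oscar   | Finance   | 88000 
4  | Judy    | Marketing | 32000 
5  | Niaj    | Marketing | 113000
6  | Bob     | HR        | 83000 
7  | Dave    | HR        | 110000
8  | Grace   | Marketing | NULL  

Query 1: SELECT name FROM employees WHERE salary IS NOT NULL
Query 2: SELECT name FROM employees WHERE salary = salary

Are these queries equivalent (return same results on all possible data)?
Yes, equivalent

Both queries return: [('Bob',), ('Dave',), ('Heidi',), ('Judy',), ('Mallory',), ('Niaj',), ('Oscar',)]

Reason: IS NOT NULL vs self-equality (both exclude NULLs)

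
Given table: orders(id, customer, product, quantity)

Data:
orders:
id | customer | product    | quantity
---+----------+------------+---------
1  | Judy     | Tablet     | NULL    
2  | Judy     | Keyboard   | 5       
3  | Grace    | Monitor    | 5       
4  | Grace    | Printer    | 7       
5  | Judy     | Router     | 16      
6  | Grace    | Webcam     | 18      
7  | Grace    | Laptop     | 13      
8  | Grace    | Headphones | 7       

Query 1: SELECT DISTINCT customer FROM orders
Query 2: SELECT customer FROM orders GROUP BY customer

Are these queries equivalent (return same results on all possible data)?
Yes, equivalent

Both queries return: [('Grace',), ('Judy',)]

Reason: Both get unique customers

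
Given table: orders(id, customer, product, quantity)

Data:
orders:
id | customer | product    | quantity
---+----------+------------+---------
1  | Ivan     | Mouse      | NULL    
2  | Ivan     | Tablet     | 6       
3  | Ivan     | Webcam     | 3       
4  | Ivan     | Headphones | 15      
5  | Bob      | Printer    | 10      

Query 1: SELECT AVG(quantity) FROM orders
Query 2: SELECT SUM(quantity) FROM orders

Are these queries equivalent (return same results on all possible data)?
No, not equivalent

Query 1 returns: [(8.5,)]
Query 2 returns: [(34,)]

Reason: AVG vs SUM give different aggregate values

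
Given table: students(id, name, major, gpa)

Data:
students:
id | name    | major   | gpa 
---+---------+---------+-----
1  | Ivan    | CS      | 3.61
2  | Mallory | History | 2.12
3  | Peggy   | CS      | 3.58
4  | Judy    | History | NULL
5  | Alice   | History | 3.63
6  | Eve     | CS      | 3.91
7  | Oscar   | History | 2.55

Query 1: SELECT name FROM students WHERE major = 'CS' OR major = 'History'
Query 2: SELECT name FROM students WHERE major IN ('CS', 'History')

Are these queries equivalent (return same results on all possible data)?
Yes, equivalent

Both queries return: [('Alice',), ('Eve',), ('Ivan',), ('Judy',), ('Mallory',), ('Oscar',), ('Peggy',)]

Reason: OR vs IN are equivalent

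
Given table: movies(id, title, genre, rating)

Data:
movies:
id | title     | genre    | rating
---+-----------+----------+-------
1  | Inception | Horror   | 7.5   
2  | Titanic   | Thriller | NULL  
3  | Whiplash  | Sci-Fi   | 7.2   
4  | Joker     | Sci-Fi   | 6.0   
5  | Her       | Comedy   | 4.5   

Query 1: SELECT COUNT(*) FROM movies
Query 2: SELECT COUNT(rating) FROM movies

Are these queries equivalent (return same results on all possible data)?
No, not equivalent

Query 1 returns: [(5,)]
Query 2 returns: [(4,)]

Reason: COUNT(*) includes NULLs, COUNT(column) excludes them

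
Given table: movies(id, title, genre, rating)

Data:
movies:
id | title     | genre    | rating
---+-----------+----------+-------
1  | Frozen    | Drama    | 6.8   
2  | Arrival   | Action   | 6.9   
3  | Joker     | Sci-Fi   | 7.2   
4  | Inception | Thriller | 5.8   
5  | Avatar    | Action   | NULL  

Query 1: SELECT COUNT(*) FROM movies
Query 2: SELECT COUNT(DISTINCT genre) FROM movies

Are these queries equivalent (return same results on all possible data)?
No, not equivalent

Query 1 returns: [(5,)]
Query 2 returns: [(4,)]

Reason: COUNT(*) counts rows, COUNT(DISTINCT genre) counts unique genres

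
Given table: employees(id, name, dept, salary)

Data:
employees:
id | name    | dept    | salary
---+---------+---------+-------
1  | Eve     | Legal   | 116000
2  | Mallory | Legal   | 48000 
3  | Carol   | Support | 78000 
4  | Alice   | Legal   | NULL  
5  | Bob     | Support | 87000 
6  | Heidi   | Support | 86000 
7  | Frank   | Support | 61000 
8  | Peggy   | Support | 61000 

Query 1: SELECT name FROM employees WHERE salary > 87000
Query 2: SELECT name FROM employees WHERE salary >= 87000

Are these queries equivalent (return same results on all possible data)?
No, not equivalent

Query 1 returns: [('Eve',)]
Query 2 returns: [('Eve',), ('Bob',)]

Reason: > vs >= gives different results when salary = 87000 exists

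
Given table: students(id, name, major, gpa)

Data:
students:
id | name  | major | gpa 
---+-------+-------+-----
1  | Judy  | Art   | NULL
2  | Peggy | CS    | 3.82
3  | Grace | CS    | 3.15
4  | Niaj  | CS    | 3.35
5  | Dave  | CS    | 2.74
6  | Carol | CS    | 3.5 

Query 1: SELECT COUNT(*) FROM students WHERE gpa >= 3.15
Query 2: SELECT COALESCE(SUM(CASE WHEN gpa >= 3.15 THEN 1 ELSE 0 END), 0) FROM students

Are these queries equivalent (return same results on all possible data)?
Yes, equivalent

Both queries return: [(4,)]

Reason: COUNT with WHERE vs conditional SUM (COALESCE handles empty-table NULL)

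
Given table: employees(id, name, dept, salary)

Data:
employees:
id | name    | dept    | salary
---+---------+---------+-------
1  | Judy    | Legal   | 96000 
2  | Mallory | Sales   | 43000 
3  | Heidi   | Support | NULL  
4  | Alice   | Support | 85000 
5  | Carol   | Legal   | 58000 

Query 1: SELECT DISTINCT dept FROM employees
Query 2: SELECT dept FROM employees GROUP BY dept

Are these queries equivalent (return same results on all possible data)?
Yes, equivalent

Both queries return: [('Legal',), ('Sales',), ('Support',)]

Reason: Both get unique depts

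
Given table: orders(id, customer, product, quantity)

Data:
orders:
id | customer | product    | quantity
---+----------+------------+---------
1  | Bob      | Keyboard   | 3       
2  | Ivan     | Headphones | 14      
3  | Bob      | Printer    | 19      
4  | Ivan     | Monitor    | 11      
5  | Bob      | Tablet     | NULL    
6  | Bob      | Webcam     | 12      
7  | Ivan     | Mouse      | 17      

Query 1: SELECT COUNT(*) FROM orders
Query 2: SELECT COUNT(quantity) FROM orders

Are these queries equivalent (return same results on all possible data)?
No, not equivalent

Query 1 returns: [(7,)]
Query 2 returns: [(6,)]

Reason: COUNT(*) includes NULLs, COUNT(column) excludes them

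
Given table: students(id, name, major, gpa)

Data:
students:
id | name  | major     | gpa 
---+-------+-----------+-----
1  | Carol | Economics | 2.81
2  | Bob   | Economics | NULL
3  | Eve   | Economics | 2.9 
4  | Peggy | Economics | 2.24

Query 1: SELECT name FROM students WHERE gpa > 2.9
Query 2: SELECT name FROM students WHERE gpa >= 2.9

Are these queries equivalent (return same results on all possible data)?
No, not equivalent

Query 1 returns: []
Query 2 returns: [('Eve',)]

Reason: > vs >= gives different results when gpa = 2.9 exists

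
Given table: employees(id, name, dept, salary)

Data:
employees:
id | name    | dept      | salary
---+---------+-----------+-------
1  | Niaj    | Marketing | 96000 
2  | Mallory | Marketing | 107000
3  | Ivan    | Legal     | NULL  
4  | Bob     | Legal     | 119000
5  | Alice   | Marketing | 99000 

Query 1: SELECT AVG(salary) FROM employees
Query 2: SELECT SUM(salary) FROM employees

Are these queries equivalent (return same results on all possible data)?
No, not equivalent

Query 1 returns: [(105250.0,)]
Query 2 returns: [(421000,)]

Reason: AVG vs SUM give different aggregate values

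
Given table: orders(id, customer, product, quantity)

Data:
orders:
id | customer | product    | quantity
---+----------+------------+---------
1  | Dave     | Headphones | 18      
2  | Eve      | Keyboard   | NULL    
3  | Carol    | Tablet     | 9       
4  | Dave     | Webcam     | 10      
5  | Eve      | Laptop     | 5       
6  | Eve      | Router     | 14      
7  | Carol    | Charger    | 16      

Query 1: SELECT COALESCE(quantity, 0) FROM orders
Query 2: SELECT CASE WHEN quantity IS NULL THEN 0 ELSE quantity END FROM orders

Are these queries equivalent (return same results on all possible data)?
Yes, equivalent

Both queries return: [(0,), (5,), (9,), (10,), (14,), (16,), (18,)]

Reason: COALESCE vs CASE for NULL handling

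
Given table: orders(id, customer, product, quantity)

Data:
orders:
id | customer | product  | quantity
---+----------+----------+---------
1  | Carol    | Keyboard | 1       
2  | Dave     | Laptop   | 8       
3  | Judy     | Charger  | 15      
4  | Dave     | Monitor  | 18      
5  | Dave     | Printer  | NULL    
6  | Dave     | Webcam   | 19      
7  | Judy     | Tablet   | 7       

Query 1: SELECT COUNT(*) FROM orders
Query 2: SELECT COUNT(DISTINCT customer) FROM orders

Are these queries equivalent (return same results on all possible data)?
No, not equivalent

Query 1 returns: [(7,)]
Query 2 returns: [(3,)]

Reason: COUNT(*) counts rows, COUNT(DISTINCT customer) counts unique customers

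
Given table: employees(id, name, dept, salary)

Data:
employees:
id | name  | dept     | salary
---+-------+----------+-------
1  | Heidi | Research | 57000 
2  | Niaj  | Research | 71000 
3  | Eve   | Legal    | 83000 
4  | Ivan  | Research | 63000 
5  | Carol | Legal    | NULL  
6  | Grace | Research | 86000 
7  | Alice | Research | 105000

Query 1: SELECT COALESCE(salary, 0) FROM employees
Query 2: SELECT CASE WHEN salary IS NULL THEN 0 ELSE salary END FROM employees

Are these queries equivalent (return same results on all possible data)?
Yes, equivalent

Both queries return: [(0,), (57000,), (63000,), (71000,), (83000,), (86000,), (105000,)]

Reason: COALESCE vs CASE for NULL handling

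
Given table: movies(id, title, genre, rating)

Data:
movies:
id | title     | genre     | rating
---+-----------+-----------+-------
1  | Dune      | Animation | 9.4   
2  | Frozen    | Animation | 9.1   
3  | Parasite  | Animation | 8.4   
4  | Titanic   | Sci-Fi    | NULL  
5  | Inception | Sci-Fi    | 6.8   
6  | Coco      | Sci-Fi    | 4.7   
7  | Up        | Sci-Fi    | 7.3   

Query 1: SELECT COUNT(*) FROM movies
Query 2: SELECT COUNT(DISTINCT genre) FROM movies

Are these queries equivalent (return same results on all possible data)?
No, not equivalent

Query 1 returns: [(7,)]
Query 2 returns: [(2,)]

Reason: COUNT(*) counts rows, COUNT(DISTINCT genre) counts unique genres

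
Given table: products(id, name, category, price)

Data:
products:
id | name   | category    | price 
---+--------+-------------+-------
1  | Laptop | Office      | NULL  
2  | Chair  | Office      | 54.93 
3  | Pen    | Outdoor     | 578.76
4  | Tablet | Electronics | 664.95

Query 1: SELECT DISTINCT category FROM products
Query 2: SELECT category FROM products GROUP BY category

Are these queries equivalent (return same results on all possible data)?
Yes, equivalent

Both queries return: [('Electronics',), ('Office',), ('Outdoor',)]

Reason: Both get unique categorys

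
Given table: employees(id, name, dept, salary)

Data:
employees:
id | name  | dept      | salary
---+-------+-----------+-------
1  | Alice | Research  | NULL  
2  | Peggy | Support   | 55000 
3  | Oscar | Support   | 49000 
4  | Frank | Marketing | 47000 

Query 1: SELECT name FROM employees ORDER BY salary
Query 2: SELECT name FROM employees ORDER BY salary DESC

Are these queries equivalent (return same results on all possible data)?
No, not equivalent

Query 1 returns: [('Alice',), ('Frank',), ('Oscar',), ('Peggy',)]
Query 2 returns: [('Peggy',), ('Oscar',), ('Frank',), ('Alice',)]

Reason: ASC vs DESC gives opposite ordering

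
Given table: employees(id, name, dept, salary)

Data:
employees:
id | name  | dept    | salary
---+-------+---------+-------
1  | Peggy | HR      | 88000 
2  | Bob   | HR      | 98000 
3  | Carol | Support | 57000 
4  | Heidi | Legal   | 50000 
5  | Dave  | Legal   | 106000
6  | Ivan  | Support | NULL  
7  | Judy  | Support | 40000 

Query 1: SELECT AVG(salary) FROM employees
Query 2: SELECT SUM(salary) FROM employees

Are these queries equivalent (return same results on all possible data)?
No, not equivalent

Query 1 returns: [(73166.66666666667,)]
Query 2 returns: [(439000,)]

Reason: AVG vs SUM give different aggregate values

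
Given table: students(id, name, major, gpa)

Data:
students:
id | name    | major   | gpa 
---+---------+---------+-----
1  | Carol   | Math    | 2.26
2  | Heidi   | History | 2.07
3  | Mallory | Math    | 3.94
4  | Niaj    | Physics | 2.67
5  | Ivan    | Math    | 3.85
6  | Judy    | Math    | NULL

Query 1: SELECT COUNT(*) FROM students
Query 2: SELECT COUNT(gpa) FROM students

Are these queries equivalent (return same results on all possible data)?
No, not equivalent

Query 1 returns: [(6,)]
Query 2 returns: [(5,)]

Reason: COUNT(*) includes NULLs, COUNT(column) excludes them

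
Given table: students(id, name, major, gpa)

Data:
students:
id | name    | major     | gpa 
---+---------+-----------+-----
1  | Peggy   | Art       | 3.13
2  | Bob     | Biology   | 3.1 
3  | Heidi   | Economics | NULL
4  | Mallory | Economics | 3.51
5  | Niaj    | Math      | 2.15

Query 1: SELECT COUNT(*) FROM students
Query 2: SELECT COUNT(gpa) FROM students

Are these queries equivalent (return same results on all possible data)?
No, not equivalent

Query 1 returns: [(5,)]
Query 2 returns: [(4,)]

Reason: COUNT(*) includes NULLs, COUNT(column) excludes them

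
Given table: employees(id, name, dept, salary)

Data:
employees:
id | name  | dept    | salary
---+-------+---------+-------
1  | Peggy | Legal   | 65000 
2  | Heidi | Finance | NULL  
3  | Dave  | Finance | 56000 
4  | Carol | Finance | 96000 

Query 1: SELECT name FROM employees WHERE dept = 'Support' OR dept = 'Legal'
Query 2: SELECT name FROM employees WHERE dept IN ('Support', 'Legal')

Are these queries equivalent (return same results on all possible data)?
Yes, equivalent

Both queries return: [('Peggy',)]

Reason: OR vs IN are equivalent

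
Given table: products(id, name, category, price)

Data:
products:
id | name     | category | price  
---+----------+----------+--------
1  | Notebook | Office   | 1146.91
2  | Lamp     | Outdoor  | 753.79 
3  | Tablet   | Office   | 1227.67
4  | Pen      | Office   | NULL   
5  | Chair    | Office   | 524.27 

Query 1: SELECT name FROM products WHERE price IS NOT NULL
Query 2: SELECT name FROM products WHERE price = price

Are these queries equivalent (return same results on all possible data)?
Yes, equivalent

Both queries return: [('Chair',), ('Lamp',), ('Notebook',), ('Tablet',)]

Reason: IS NOT NULL vs self-equality (both exclude NULLs)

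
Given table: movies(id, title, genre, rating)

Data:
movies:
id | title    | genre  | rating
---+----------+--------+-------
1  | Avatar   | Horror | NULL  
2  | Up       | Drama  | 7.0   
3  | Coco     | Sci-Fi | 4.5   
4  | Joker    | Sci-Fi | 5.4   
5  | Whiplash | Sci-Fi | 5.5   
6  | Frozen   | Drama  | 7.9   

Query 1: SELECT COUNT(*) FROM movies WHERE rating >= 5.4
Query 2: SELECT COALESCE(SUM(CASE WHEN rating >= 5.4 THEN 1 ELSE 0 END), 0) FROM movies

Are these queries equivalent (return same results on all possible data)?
Yes, equivalent

Both queries return: [(4,)]

Reason: COUNT with WHERE vs conditional SUM (COALESCE handles empty-table NULL)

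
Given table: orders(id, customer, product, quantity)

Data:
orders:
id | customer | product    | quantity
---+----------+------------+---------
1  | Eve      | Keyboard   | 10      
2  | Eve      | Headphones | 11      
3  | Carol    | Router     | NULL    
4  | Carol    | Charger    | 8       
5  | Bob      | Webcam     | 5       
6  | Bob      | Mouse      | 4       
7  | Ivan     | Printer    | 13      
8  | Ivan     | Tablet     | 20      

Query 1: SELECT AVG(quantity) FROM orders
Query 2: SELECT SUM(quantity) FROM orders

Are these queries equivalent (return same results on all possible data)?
No, not equivalent

Query 1 returns: [(10.142857142857142,)]
Query 2 returns: [(71,)]

Reason: AVG vs SUM give different aggregate values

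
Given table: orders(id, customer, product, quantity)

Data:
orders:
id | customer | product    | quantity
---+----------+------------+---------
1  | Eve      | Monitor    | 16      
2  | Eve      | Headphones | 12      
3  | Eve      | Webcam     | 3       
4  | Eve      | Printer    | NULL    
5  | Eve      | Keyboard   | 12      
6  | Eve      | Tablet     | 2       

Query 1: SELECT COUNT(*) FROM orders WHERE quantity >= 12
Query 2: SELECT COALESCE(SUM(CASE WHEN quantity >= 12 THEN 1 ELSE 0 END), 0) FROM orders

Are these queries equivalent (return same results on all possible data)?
Yes, equivalent

Both queries return: [(3,)]

Reason: COUNT with WHERE vs conditional SUM (COALESCE handles empty-table NULL)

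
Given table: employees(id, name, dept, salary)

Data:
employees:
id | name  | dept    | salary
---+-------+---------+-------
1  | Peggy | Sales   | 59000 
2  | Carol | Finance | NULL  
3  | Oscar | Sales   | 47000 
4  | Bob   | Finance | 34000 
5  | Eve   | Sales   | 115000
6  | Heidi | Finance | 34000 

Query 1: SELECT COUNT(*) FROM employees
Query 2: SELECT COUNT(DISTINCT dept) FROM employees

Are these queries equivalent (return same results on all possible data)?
No, not equivalent

Query 1 returns: [(6,)]
Query 2 returns: [(2,)]

Reason: COUNT(*) counts rows, COUNT(DISTINCT dept) counts unique depts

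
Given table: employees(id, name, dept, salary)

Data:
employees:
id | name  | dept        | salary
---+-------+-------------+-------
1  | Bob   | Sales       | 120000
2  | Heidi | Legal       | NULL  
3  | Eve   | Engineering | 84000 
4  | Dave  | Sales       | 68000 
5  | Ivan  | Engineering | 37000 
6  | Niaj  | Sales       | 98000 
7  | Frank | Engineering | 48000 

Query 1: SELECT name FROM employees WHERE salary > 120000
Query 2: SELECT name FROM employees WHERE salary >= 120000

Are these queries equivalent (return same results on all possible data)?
No, not equivalent

Query 1 returns: []
Query 2 returns: [('Bob',)]

Reason: > vs >= gives different results when salary = 120000 exists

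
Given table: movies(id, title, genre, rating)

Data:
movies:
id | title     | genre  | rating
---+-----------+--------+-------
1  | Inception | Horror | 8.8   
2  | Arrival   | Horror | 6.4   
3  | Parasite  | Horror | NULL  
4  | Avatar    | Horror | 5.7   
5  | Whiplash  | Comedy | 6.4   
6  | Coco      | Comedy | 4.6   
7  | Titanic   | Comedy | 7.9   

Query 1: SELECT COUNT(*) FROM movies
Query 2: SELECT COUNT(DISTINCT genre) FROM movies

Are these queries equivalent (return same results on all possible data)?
No, not equivalent

Query 1 returns: [(7,)]
Query 2 returns: [(2,)]

Reason: COUNT(*) counts rows, COUNT(DISTINCT genre) counts unique genres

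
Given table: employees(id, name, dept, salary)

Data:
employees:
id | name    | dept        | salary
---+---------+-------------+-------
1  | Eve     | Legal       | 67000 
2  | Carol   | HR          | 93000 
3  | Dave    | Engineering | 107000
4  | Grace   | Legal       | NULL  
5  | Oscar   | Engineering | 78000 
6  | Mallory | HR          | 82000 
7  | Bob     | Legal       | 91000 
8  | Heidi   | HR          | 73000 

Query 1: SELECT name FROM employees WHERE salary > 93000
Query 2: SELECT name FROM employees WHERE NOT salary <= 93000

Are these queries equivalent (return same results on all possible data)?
Yes, equivalent

Both queries return: [('Dave',)]

Reason: Both filter salary > 93000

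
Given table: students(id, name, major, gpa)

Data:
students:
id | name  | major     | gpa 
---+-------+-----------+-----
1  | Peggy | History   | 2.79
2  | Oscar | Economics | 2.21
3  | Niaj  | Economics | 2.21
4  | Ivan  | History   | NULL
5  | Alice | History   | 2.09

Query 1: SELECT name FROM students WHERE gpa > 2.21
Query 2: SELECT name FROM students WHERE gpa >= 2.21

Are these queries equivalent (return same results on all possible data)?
No, not equivalent

Query 1 returns: [('Peggy',)]
Query 2 returns: [('Peggy',), ('Oscar',), ('Niaj',)]

Reason: > vs >= gives different results when gpa = 2.21 exists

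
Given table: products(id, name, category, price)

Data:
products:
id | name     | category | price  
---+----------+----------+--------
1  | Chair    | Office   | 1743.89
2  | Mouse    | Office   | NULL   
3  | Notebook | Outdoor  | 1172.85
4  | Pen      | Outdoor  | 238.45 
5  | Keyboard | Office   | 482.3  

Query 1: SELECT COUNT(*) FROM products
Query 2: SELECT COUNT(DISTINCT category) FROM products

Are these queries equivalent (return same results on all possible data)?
No, not equivalent

Query 1 returns: [(5,)]
Query 2 returns: [(2,)]

Reason: COUNT(*) counts rows, COUNT(DISTINCT category) counts unique categorys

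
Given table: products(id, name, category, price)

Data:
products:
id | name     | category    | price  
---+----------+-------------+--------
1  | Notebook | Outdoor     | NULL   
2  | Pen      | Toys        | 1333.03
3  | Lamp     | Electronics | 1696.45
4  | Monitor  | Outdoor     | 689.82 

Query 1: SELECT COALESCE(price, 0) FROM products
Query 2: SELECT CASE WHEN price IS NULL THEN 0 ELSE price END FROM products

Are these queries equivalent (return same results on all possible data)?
Yes, equivalent

Both queries return: [(0,), (689.82,), (1333.03,), (1696.45,)]

Reason: COALESCE vs CASE for NULL handling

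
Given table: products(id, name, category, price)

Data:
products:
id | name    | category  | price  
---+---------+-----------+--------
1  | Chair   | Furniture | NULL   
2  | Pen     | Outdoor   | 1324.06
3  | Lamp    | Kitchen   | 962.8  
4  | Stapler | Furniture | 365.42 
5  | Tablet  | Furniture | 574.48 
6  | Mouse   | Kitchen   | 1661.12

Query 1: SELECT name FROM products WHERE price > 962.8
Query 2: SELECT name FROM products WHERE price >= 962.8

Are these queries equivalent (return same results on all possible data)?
No, not equivalent

Query 1 returns: [('Pen',), ('Mouse',)]
Query 2 returns: [('Pen',), ('Lamp',), ('Mouse',)]

Reason: > vs >= gives different results when price = 962.8 exists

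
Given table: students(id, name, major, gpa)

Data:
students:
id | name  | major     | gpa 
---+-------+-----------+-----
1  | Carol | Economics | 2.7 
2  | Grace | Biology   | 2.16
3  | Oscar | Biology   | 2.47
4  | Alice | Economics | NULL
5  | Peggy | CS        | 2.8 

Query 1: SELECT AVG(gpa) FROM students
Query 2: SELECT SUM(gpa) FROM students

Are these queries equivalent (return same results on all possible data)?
No, not equivalent

Query 1 returns: [(2.5325,)]
Query 2 returns: [(10.13,)]

Reason: AVG vs SUM give different aggregate values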